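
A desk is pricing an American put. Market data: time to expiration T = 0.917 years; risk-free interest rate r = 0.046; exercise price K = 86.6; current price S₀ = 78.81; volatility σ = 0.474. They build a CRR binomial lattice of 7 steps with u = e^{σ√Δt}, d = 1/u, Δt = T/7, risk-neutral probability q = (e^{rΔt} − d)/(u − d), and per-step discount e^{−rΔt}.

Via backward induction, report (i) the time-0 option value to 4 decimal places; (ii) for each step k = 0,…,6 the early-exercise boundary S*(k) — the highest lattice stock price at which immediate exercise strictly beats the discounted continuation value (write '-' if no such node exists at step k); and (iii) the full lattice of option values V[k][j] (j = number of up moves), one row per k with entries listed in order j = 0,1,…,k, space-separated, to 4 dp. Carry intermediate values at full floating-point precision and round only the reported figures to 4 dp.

params: Δt=0.13100 u=1.18715 d=0.84235 q=0.47474 e^(-rΔt)=0.99399
t_7 payoffs: 62.8846 53.1770 39.4958 20.2144 0.0000 0.0000 0.0000 0.0000
t_6: node(6,0) S=28.1539 payoff=58.4461 vs cont=57.9258 → 58.4461 [stop]  node(6,1) S=39.6782 payoff=46.9218 vs cont=46.4015 → 46.9218 [stop]  node(6,2) S=55.9200 payoff=30.6800 vs cont=30.1598 → 30.6800 [stop]  node(6,3) S=78.8100 payoff=7.7900 vs cont=10.5539 → 10.5539 [wait]  node(6,4) S=111.0697 payoff=0.0000 vs cont=0.0000 → 0.0000 [wait]  node(6,5) S=156.5345 payoff=0.0000 vs cont=0.0000 → 0.0000 [wait]  node(6,6) S=220.6097 payoff=0.0000 vs cont=0.0000 → 0.0000 [wait]  ⇒ S*(6)=55.9200
t_5: node(5,0) S=33.4230 payoff=53.1770 vs cont=52.6567 → 53.1770 [stop]  node(5,1) S=47.1042 payoff=39.4958 vs cont=38.9755 → 39.4958 [stop]  node(5,2) S=66.3856 payoff=20.2144 vs cont=20.9984 → 20.9984 [wait]  node(5,3) S=93.5596 payoff=0.0000 vs cont=5.5102 → 5.5102 [wait]  node(5,4) S=131.8569 payoff=0.0000 vs cont=0.0000 → 0.0000 [wait]  node(5,5) S=185.8307 payoff=0.0000 vs cont=0.0000 → 0.0000 [wait]  ⇒ S*(5)=47.1042
t_4: node(4,0) S=39.6782 payoff=46.9218 vs cont=46.4015 → 46.9218 [stop]  node(4,1) S=55.9200 payoff=30.6800 vs cont=30.5297 → 30.6800 [stop]  node(4,2) S=78.8100 payoff=7.7900 vs cont=13.5635 → 13.5635 [wait]  node(4,3) S=111.0697 payoff=0.0000 vs cont=2.8769 → 2.8769 [wait]  node(4,4) S=156.5345 payoff=0.0000 vs cont=0.0000 → 0.0000 [wait]  ⇒ S*(4)=55.9200
t_3: node(3,0) S=47.1042 payoff=39.4958 vs cont=38.9755 → 39.4958 [stop]  node(3,1) S=66.3856 payoff=20.2144 vs cont=22.4185 → 22.4185 [wait]  node(3,2) S=93.5596 payoff=0.0000 vs cont=8.4391 → 8.4391 [wait]  node(3,3) S=131.8569 payoff=0.0000 vs cont=1.5020 → 1.5020 [wait]  ⇒ S*(3)=47.1042
t_2: node(2,0) S=55.9200 payoff=30.6800 vs cont=31.1999 → 31.1999 [wait]  node(2,1) S=78.8100 payoff=7.7900 vs cont=15.6870 → 15.6870 [wait]  node(2,2) S=111.0697 payoff=0.0000 vs cont=5.1148 → 5.1148 [wait]  ⇒ S*(2)=-
t_1: node(1,0) S=66.3856 payoff=20.2144 vs cont=23.6920 → 23.6920 [wait]  node(1,1) S=93.5596 payoff=0.0000 vs cont=10.6038 → 10.6038 [wait]  ⇒ S*(1)=-
t_0: node(0,0) S=78.8100 payoff=7.7900 vs cont=17.3735 → 17.3735 [wait]  ⇒ S*(0)=-

price = 17.3735
boundary = - - - 47.1042 55.9200 47.1042 55.9200
tree:
17.3735
23.6920 10.6038
31.1999 15.6870 5.1148
39.4958 22.4185 8.4391 1.5020
46.9218 30.6800 13.5635 2.8769 0.0000
53.1770 39.4958 20.9984 5.5102 0.0000 0.0000
58.4461 46.9218 30.6800 10.5539 0.0000 0.0000 0.0000
62.8846 53.1770 39.4958 20.2144 0.0000 0.0000 0.0000 0.0000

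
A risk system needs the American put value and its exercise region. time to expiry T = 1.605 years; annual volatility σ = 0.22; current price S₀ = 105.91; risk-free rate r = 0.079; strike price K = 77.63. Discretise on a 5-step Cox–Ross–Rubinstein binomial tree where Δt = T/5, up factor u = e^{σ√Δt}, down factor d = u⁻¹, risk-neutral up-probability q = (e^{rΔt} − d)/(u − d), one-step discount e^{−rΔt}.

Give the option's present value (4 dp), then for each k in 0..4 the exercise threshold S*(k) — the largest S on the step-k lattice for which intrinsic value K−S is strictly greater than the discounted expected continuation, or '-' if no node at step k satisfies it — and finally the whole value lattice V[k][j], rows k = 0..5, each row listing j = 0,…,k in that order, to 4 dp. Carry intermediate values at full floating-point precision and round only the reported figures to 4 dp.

Δt=0.32100  u=1.13275  d=0.88281  q=0.57164  discount=0.97496
step 5 (expiry): payoffs max(K−S,0) = 20.8398 4.7617 0.0000 0.0000 0.0000 0.0000
step 4: (k=4,j=0): S=64.3289, (K−S)⁺=13.3011, hold=11.3572 ⇒ V=13.3011 exercise | (k=4,j=1): S=82.5414, (K−S)⁺=0.0000, hold=1.9886 ⇒ V=1.9886 continue | (k=4,j=2): S=105.9100, (K−S)⁺=0.0000, hold=0.0000 ⇒ V=0.0000 continue | (k=4,j=3): S=135.8946, (K−S)⁺=0.0000, hold=0.0000 ⇒ V=0.0000 continue | (k=4,j=4): S=174.3684, (K−S)⁺=0.0000, hold=0.0000 ⇒ V=0.0000 continue  boundary S*=64.3289
step 3: (k=3,j=0): S=72.8683, (K−S)⁺=4.7617, hold=6.6633 ⇒ V=6.6633 continue | (k=3,j=1): S=93.4984, (K−S)⁺=0.0000, hold=0.8305 ⇒ V=0.8305 continue | (k=3,j=2): S=119.9692, (K−S)⁺=0.0000, hold=0.0000 ⇒ V=0.0000 continue | (k=3,j=3): S=153.9342, (K−S)⁺=0.0000, hold=0.0000 ⇒ V=0.0000 continue  boundary S*=-
step 2: (k=2,j=0): S=82.5414, (K−S)⁺=0.0000, hold=3.2457 ⇒ V=3.2457 continue | (k=2,j=1): S=105.9100, (K−S)⁺=0.0000, hold=0.3469 ⇒ V=0.3469 continue | (k=2,j=2): S=135.8946, (K−S)⁺=0.0000, hold=0.0000 ⇒ V=0.0000 continue  boundary S*=-
step 1: (k=1,j=0): S=93.4984, (K−S)⁺=0.0000, hold=1.5488 ⇒ V=1.5488 continue | (k=1,j=1): S=119.9692, (K−S)⁺=0.0000, hold=0.1449 ⇒ V=0.1449 continue  boundary S*=-
step 0: (k=0,j=0): S=105.9100, (K−S)⁺=0.0000, hold=0.7276 ⇒ V=0.7276 continue  boundary S*=-

price = 0.7276
boundary = - - - - 64.3289
tree:
0.7276
1.5488 0.1449
3.2457 0.3469 0.0000
6.6633 0.8305 0.0000 0.0000
13.3011 1.9886 0.0000 0.0000 0.0000
20.8398 4.7617 0.0000 0.0000 0.0000 0.0000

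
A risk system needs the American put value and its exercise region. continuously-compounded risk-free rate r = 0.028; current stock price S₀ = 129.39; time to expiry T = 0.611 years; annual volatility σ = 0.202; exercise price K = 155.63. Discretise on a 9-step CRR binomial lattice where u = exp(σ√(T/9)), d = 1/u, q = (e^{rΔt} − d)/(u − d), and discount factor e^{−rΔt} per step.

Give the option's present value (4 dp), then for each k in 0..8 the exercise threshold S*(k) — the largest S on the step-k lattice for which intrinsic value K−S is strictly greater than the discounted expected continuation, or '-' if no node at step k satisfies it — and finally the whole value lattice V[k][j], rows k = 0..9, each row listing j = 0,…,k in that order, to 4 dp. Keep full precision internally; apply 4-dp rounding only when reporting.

Δt=0.06789  u=1.05404  d=0.94873  q=0.50491  discount=0.99810
step 9 (expiry): payoffs max(K−S,0) = 75.0587 66.1150 56.1785 45.1389 32.8740 19.2475 4.1085 0.0000 0.0000 0.0000
step 8: (k=8,j=0): S=84.9255, (K−S)⁺=70.7045, hold=70.4090 ⇒ V=70.7045 exercise | (k=8,j=1): S=94.3526, (K−S)⁺=61.2774, hold=60.9819 ⇒ V=61.2774 exercise | (k=8,j=2): S=104.8261, (K−S)⁺=50.8039, hold=50.5084 ⇒ V=50.8039 exercise | (k=8,j=3): S=116.4622, (K−S)⁺=39.1678, hold=38.8722 ⇒ V=39.1678 exercise | (k=8,j=4): S=129.3900, (K−S)⁺=26.2400, hold=25.9444 ⇒ V=26.2400 exercise | (k=8,j=5): S=143.7528, (K−S)⁺=11.8772, hold=11.5816 ⇒ V=11.8772 exercise | (k=8,j=6): S=159.7100, (K−S)⁺=0.0000, hold=2.0302 ⇒ V=2.0302 continue | (k=8,j=7): S=177.4384, (K−S)⁺=0.0000, hold=0.0000 ⇒ V=0.0000 continue | (k=8,j=8): S=197.1348, (K−S)⁺=0.0000, hold=0.0000 ⇒ V=0.0000 continue  boundary S*=143.7528
step 7: (k=7,j=0): S=89.5150, (K−S)⁺=66.1150, hold=65.8194 ⇒ V=66.1150 exercise | (k=7,j=1): S=99.4515, (K−S)⁺=56.1785, hold=55.8829 ⇒ V=56.1785 exercise | (k=7,j=2): S=110.4911, (K−S)⁺=45.1389, hold=44.8434 ⇒ V=45.1389 exercise | (k=7,j=3): S=122.7560, (K−S)⁺=32.8740, hold=32.5784 ⇒ V=32.8740 exercise | (k=7,j=4): S=136.3825, (K−S)⁺=19.2475, hold=18.9520 ⇒ V=19.2475 exercise | (k=7,j=5): S=151.5215, (K−S)⁺=4.1085, hold=6.8922 ⇒ V=6.8922 continue | (k=7,j=6): S=168.3410, (K−S)⁺=0.0000, hold=1.0032 ⇒ V=1.0032 continue | (k=7,j=7): S=187.0275, (K−S)⁺=0.0000, hold=0.0000 ⇒ V=0.0000 continue  boundary S*=136.3825
step 6: (k=6,j=0): S=94.3526, (K−S)⁺=61.2774, hold=60.9819 ⇒ V=61.2774 exercise | (k=6,j=1): S=104.8261, (K−S)⁺=50.8039, hold=50.5084 ⇒ V=50.8039 exercise | (k=6,j=2): S=116.4622, (K−S)⁺=39.1678, hold=38.8722 ⇒ V=39.1678 exercise | (k=6,j=3): S=129.3900, (K−S)⁺=26.2400, hold=25.9444 ⇒ V=26.2400 exercise | (k=6,j=4): S=143.7528, (K−S)⁺=11.8772, hold=12.9845 ⇒ V=12.9845 continue | (k=6,j=5): S=159.7100, (K−S)⁺=0.0000, hold=3.9114 ⇒ V=3.9114 continue | (k=6,j=6): S=177.4384, (K−S)⁺=0.0000, hold=0.4957 ⇒ V=0.4957 continue  boundary S*=129.3900
step 5: (k=5,j=0): S=99.4515, (K−S)⁺=56.1785, hold=55.8829 ⇒ V=56.1785 exercise | (k=5,j=1): S=110.4911, (K−S)⁺=45.1389, hold=44.8434 ⇒ V=45.1389 exercise | (k=5,j=2): S=122.7560, (K−S)⁺=32.8740, hold=32.5784 ⇒ V=32.8740 exercise | (k=5,j=3): S=136.3825, (K−S)⁺=19.2475, hold=19.5100 ⇒ V=19.5100 continue | (k=5,j=4): S=151.5215, (K−S)⁺=4.1085, hold=8.3874 ⇒ V=8.3874 continue | (k=5,j=5): S=168.3410, (K−S)⁺=0.0000, hold=2.1826 ⇒ V=2.1826 continue  boundary S*=122.7560
step 4: (k=4,j=0): S=104.8261, (K−S)⁺=50.8039, hold=50.5084 ⇒ V=50.8039 exercise | (k=4,j=1): S=116.4622, (K−S)⁺=39.1678, hold=38.8722 ⇒ V=39.1678 exercise | (k=4,j=2): S=129.3900, (K−S)⁺=26.2400, hold=26.0767 ⇒ V=26.2400 exercise | (k=4,j=3): S=143.7528, (K−S)⁺=11.8772, hold=13.8677 ⇒ V=13.8677 continue | (k=4,j=4): S=159.7100, (K−S)⁺=0.0000, hold=5.2445 ⇒ V=5.2445 continue  boundary S*=129.3900
step 3: (k=3,j=0): S=110.4911, (K−S)⁺=45.1389, hold=44.8434 ⇒ V=45.1389 exercise | (k=3,j=1): S=122.7560, (K−S)⁺=32.8740, hold=32.5784 ⇒ V=32.8740 exercise | (k=3,j=2): S=136.3825, (K−S)⁺=19.2475, hold=19.9551 ⇒ V=19.9551 continue | (k=3,j=3): S=151.5215, (K−S)⁺=4.1085, hold=9.4957 ⇒ V=9.4957 continue  boundary S*=122.7560
step 2: (k=2,j=0): S=116.4622, (K−S)⁺=39.1678, hold=38.8722 ⇒ V=39.1678 exercise | (k=2,j=1): S=129.3900, (K−S)⁺=26.2400, hold=26.3010 ⇒ V=26.3010 continue | (k=2,j=2): S=143.7528, (K−S)⁺=11.8772, hold=14.6461 ⇒ V=14.6461 continue  boundary S*=116.4622
step 1: (k=1,j=0): S=122.7560, (K−S)⁺=32.8740, hold=32.6092 ⇒ V=32.8740 exercise | (k=1,j=1): S=136.3825, (K−S)⁺=19.2475, hold=20.3776 ⇒ V=20.3776 continue  boundary S*=122.7560
step 0: (k=0,j=0): S=129.3900, (K−S)⁺=26.2400, hold=26.5139 ⇒ V=26.5139 continue  boundary S*=-

price = 26.5139
boundary = - 122.7560 116.4622 122.7560 129.3900 122.7560 129.3900 136.3825 143.7528
tree:
26.5139
32.8740 20.3776
39.1678 26.3010 14.6461
45.1389 32.8740 19.9551 9.4957
50.8039 39.1678 26.2400 13.8677 5.2445
56.1785 45.1389 32.8740 19.5100 8.3874 2.1826
61.2774 50.8039 39.1678 26.2400 12.9845 3.9114 0.4957
66.1150 56.1785 45.1389 32.8740 19.2475 6.8922 1.0032 0.0000
70.7045 61.2774 50.8039 39.1678 26.2400 11.8772 2.0302 0.0000 0.0000
75.0587 66.1150 56.1785 45.1389 32.8740 19.2475 4.1085 0.0000 0.0000 0.0000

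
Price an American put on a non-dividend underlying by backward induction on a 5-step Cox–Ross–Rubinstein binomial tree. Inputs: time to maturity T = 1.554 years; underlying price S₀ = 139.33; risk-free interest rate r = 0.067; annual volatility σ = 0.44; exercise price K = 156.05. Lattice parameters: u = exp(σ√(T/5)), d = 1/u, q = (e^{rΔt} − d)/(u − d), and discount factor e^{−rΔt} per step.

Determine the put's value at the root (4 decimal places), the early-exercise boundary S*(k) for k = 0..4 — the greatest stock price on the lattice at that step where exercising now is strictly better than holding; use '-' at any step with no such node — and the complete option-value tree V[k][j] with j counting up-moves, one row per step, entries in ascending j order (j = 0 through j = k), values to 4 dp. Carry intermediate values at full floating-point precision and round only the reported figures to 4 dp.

price = 33.8346
boundary = - - 85.3065 66.7499 85.3065
tree:
33.8346
49.9261 17.9814
70.7435 29.6861 6.1605
89.3001 47.1904 12.1300 0.0000
103.8201 70.7435 23.8842 0.0000 0.0000
115.1816 89.3001 47.0282 0.0000 0.0000 0.0000

Δt=0.31080  u=1.27800  d=0.78247  q=0.48144  discount=0.97939
step 5 (expiry): payoffs max(K−S,0) = 115.1816 89.3001 47.0282 0.0000 0.0000 0.0000
step 4: (k=4,j=0): S=52.2299, (K−S)⁺=103.8201, hold=100.6042 ⇒ V=103.8201 exercise | (k=4,j=1): S=85.3065, (K−S)⁺=70.7435, hold=67.5276 ⇒ V=70.7435 exercise | (k=4,j=2): S=139.3300, (K−S)⁺=16.7200, hold=23.8842 ⇒ V=23.8842 continue | (k=4,j=3): S=227.5660, (K−S)⁺=0.0000, hold=0.0000 ⇒ V=0.0000 continue | (k=4,j=4): S=371.6808, (K−S)⁺=0.0000, hold=0.0000 ⇒ V=0.0000 continue  boundary S*=85.3065
step 3: (k=3,j=0): S=66.7499, (K−S)⁺=89.3001, hold=86.0842 ⇒ V=89.3001 exercise | (k=3,j=1): S=109.0218, (K−S)⁺=47.0282, hold=47.1904 ⇒ V=47.1904 continue | (k=3,j=2): S=178.0639, (K−S)⁺=0.0000, hold=12.1300 ⇒ V=12.1300 continue | (k=3,j=3): S=290.8297, (K−S)⁺=0.0000, hold=0.0000 ⇒ V=0.0000 continue  boundary S*=66.7499
step 2: (k=2,j=0): S=85.3065, (K−S)⁺=70.7435, hold=67.6041 ⇒ V=70.7435 exercise | (k=2,j=1): S=139.3300, (K−S)⁺=16.7200, hold=29.6861 ⇒ V=29.6861 continue | (k=2,j=2): S=227.5660, (K−S)⁺=0.0000, hold=6.1605 ⇒ V=6.1605 continue  boundary S*=85.3065
step 1: (k=1,j=0): S=109.0218, (K−S)⁺=47.0282, hold=49.9261 ⇒ V=49.9261 continue | (k=1,j=1): S=178.0639, (K−S)⁺=0.0000, hold=17.9814 ⇒ V=17.9814 continue  boundary S*=-
step 0: (k=0,j=0): S=139.3300, (K−S)⁺=16.7200, hold=33.8346 ⇒ V=33.8346 continue  boundary S*=-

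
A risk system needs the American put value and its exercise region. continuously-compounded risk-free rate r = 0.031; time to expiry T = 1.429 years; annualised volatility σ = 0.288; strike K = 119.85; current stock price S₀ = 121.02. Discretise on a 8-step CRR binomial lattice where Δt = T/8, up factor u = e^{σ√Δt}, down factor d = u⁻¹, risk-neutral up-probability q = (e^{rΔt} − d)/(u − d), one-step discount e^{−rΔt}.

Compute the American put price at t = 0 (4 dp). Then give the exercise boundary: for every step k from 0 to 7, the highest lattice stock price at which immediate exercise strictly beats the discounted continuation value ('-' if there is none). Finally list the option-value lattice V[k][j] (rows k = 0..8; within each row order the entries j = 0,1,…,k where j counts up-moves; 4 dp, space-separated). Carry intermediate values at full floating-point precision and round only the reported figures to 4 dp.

params: Δt=0.17863 u=1.12944 d=0.88540 q=0.49236 e^(-rΔt)=0.99448
t_8 payoffs: 74.1457 61.5482 45.4784 24.9793 0.0000 0.0000 0.0000 0.0000 0.0000
t_7: node(7,0) S=51.6202 payoff=68.2298 vs cont=67.5680 → 68.2298 [stop]  node(7,1) S=65.8483 payoff=54.0017 vs cont=53.3399 → 54.0017 [stop]  node(7,2) S=83.9981 payoff=35.8519 vs cont=35.1901 → 35.8519 [stop]  node(7,3) S=107.1506 payoff=12.6994 vs cont=12.6105 → 12.6994 [stop]  node(7,4) S=136.6846 payoff=0.0000 vs cont=0.0000 → 0.0000 [wait]  node(7,5) S=174.3591 payoff=0.0000 vs cont=0.0000 → 0.0000 [wait]  node(7,6) S=222.4179 payoff=0.0000 vs cont=0.0000 → 0.0000 [wait]  node(7,7) S=283.7232 payoff=0.0000 vs cont=0.0000 → 0.0000 [wait]  ⇒ S*(7)=107.1506
t_6: node(6,0) S=58.3018 payoff=61.5482 vs cont=60.8864 → 61.5482 [stop]  node(6,1) S=74.3716 payoff=45.4784 vs cont=44.8166 → 45.4784 [stop]  node(6,2) S=94.8707 payoff=24.9793 vs cont=24.3175 → 24.9793 [stop]  node(6,3) S=121.0200 payoff=0.0000 vs cont=6.4111 → 6.4111 [wait]  node(6,4) S=154.3769 payoff=0.0000 vs cont=0.0000 → 0.0000 [wait]  node(6,5) S=196.9279 payoff=0.0000 vs cont=0.0000 → 0.0000 [wait]  node(6,6) S=251.2073 payoff=0.0000 vs cont=0.0000 → 0.0000 [wait]  ⇒ S*(6)=94.8707
t_5: node(5,0) S=65.8483 payoff=54.0017 vs cont=53.3399 → 54.0017 [stop]  node(5,1) S=83.9981 payoff=35.8519 vs cont=35.1901 → 35.8519 [stop]  node(5,2) S=107.1506 payoff=12.6994 vs cont=15.7496 → 15.7496 [wait]  node(5,3) S=136.6846 payoff=0.0000 vs cont=3.2366 → 3.2366 [wait]  node(5,4) S=174.3591 payoff=0.0000 vs cont=0.0000 → 0.0000 [wait]  node(5,5) S=222.4179 payoff=0.0000 vs cont=0.0000 → 0.0000 [wait]  ⇒ S*(5)=83.9981
t_4: node(4,0) S=74.3716 payoff=45.4784 vs cont=44.8166 → 45.4784 [stop]  node(4,1) S=94.8707 payoff=24.9793 vs cont=25.8110 → 25.8110 [wait]  node(4,2) S=121.0200 payoff=0.0000 vs cont=9.5357 → 9.5357 [wait]  node(4,3) S=154.3769 payoff=0.0000 vs cont=1.6339 → 1.6339 [wait]  node(4,4) S=196.9279 payoff=0.0000 vs cont=0.0000 → 0.0000 [wait]  ⇒ S*(4)=74.3716
t_3: node(3,0) S=83.9981 payoff=35.8519 vs cont=35.5973 → 35.8519 [stop]  node(3,1) S=107.1506 payoff=12.6994 vs cont=17.6994 → 17.6994 [wait]  node(3,2) S=136.6846 payoff=0.0000 vs cont=5.6140 → 5.6140 [wait]  node(3,3) S=174.3591 payoff=0.0000 vs cont=0.8249 → 0.8249 [wait]  ⇒ S*(3)=83.9981
t_2: node(2,0) S=94.8707 payoff=24.9793 vs cont=26.7657 → 26.7657 [wait]  node(2,1) S=121.0200 payoff=0.0000 vs cont=11.6842 → 11.6842 [wait]  node(2,2) S=154.3769 payoff=0.0000 vs cont=3.2381 → 3.2381 [wait]  ⇒ S*(2)=-
t_1: node(1,0) S=107.1506 payoff=12.6994 vs cont=19.2333 → 19.2333 [wait]  node(1,1) S=136.6846 payoff=0.0000 vs cont=7.4841 → 7.4841 [wait]  ⇒ S*(1)=-
t_0: node(0,0) S=121.0200 payoff=0.0000 vs cont=13.3742 → 13.3742 [wait]  ⇒ S*(0)=-

price = 13.3742
boundary = - - - 83.9981 74.3716 83.9981 94.8707 107.1506
tree:
13.3742
19.2333 7.4841
26.7657 11.6842 3.2381
35.8519 17.6994 5.6140 0.8249
45.4784 25.8110 9.5357 1.6339 0.0000
54.0017 35.8519 15.7496 3.2366 0.0000 0.0000
61.5482 45.4784 24.9793 6.4111 0.0000 0.0000 0.0000
68.2298 54.0017 35.8519 12.6994 0.0000 0.0000 0.0000 0.0000
74.1457 61.5482 45.4784 24.9793 0.0000 0.0000 0.0000 0.0000 0.0000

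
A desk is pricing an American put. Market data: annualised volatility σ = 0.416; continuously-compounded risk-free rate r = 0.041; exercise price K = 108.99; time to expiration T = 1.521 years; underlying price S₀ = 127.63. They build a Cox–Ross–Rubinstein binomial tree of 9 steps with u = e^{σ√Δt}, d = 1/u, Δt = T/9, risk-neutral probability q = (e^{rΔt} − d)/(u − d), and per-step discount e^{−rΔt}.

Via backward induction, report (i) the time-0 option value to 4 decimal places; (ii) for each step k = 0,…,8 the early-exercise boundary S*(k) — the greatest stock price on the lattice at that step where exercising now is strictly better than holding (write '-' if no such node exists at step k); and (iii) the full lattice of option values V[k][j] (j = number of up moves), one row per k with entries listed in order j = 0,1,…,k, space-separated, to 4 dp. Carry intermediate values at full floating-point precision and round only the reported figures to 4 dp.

Δt=0.16900  u=1.18651  d=0.84281  q=0.47758  discount=0.99309
step 9 (expiry): payoffs max(K−S,0) = 81.6051 70.4374 54.7154 32.5820 1.4224 0.0000 0.0000 0.0000 0.0000 0.0000
step 8: (k=8,j=0): S=32.4924, (K−S)⁺=76.4976, hold=75.7450 ⇒ V=76.4976 exercise | (k=8,j=1): S=45.7430, (K−S)⁺=63.2470, hold=62.4944 ⇒ V=63.2470 exercise | (k=8,j=2): S=64.3973, (K−S)⁺=44.5927, hold=43.8401 ⇒ V=44.5927 exercise | (k=8,j=3): S=90.6588, (K−S)⁺=18.3312, hold=17.5786 ⇒ V=18.3312 exercise | (k=8,j=4): S=127.6300, (K−S)⁺=0.0000, hold=0.7380 ⇒ V=0.7380 continue | (k=8,j=5): S=179.6782, (K−S)⁺=0.0000, hold=0.0000 ⇒ V=0.0000 continue | (k=8,j=6): S=252.9519, (K−S)⁺=0.0000, hold=0.0000 ⇒ V=0.0000 continue | (k=8,j=7): S=356.1070, (K−S)⁺=0.0000, hold=0.0000 ⇒ V=0.0000 continue | (k=8,j=8): S=501.3293, (K−S)⁺=0.0000, hold=0.0000 ⇒ V=0.0000 continue  boundary S*=90.6588
step 7: (k=7,j=0): S=38.5526, (K−S)⁺=70.4374, hold=69.6848 ⇒ V=70.4374 exercise | (k=7,j=1): S=54.2746, (K−S)⁺=54.7154, hold=53.9629 ⇒ V=54.7154 exercise | (k=7,j=2): S=76.4080, (K−S)⁺=32.5820, hold=31.8294 ⇒ V=32.5820 exercise | (k=7,j=3): S=107.5676, (K−S)⁺=1.4224, hold=9.8604 ⇒ V=9.8604 continue | (k=7,j=4): S=151.4342, (K−S)⁺=0.0000, hold=0.3829 ⇒ V=0.3829 continue | (k=7,j=5): S=213.1899, (K−S)⁺=0.0000, hold=0.0000 ⇒ V=0.0000 continue | (k=7,j=6): S=300.1299, (K−S)⁺=0.0000, hold=0.0000 ⇒ V=0.0000 continue | (k=7,j=7): S=422.5244, (K−S)⁺=0.0000, hold=0.0000 ⇒ V=0.0000 continue  boundary S*=76.4080
step 6: (k=6,j=0): S=45.7430, (K−S)⁺=63.2470, hold=62.4944 ⇒ V=63.2470 exercise | (k=6,j=1): S=64.3973, (K−S)⁺=44.5927, hold=43.8401 ⇒ V=44.5927 exercise | (k=6,j=2): S=90.6588, (K−S)⁺=18.3312, hold=21.5806 ⇒ V=21.5806 continue | (k=6,j=3): S=127.6300, (K−S)⁺=0.0000, hold=5.2973 ⇒ V=5.2973 continue | (k=6,j=4): S=179.6782, (K−S)⁺=0.0000, hold=0.1986 ⇒ V=0.1986 continue | (k=6,j=5): S=252.9519, (K−S)⁺=0.0000, hold=0.0000 ⇒ V=0.0000 continue | (k=6,j=6): S=356.1070, (K−S)⁺=0.0000, hold=0.0000 ⇒ V=0.0000 continue  boundary S*=64.3973
step 5: (k=5,j=0): S=54.2746, (K−S)⁺=54.7154, hold=53.9629 ⇒ V=54.7154 exercise | (k=5,j=1): S=76.4080, (K−S)⁺=32.5820, hold=33.3706 ⇒ V=33.3706 continue | (k=5,j=2): S=107.5676, (K−S)⁺=1.4224, hold=13.7087 ⇒ V=13.7087 continue | (k=5,j=3): S=151.4342, (K−S)⁺=0.0000, hold=2.8425 ⇒ V=2.8425 continue | (k=5,j=4): S=213.1899, (K−S)⁺=0.0000, hold=0.1031 ⇒ V=0.1031 continue | (k=5,j=5): S=300.1299, (K−S)⁺=0.0000, hold=0.0000 ⇒ V=0.0000 continue  boundary S*=54.2746
step 4: (k=4,j=0): S=64.3973, (K−S)⁺=44.5927, hold=44.2141 ⇒ V=44.5927 exercise | (k=4,j=1): S=90.6588, (K−S)⁺=18.3312, hold=23.8149 ⇒ V=23.8149 continue | (k=4,j=2): S=127.6300, (K−S)⁺=0.0000, hold=8.4604 ⇒ V=8.4604 continue | (k=4,j=3): S=179.6782, (K−S)⁺=0.0000, hold=1.5236 ⇒ V=1.5236 continue | (k=4,j=4): S=252.9519, (K−S)⁺=0.0000, hold=0.0535 ⇒ V=0.0535 continue  boundary S*=64.3973
step 3: (k=3,j=0): S=76.4080, (K−S)⁺=32.5820, hold=34.4302 ⇒ V=34.4302 continue | (k=3,j=1): S=107.5676, (K−S)⁺=1.4224, hold=16.3681 ⇒ V=16.3681 continue | (k=3,j=2): S=151.4342, (K−S)⁺=0.0000, hold=5.1120 ⇒ V=5.1120 continue | (k=3,j=3): S=213.1899, (K−S)⁺=0.0000, hold=0.8158 ⇒ V=0.8158 continue  boundary S*=-
step 2: (k=2,j=0): S=90.6588, (K−S)⁺=18.3312, hold=25.6259 ⇒ V=25.6259 continue | (k=2,j=1): S=127.6300, (K−S)⁺=0.0000, hold=10.9165 ⇒ V=10.9165 continue | (k=2,j=2): S=179.6782, (K−S)⁺=0.0000, hold=3.0391 ⇒ V=3.0391 continue  boundary S*=-
step 1: (k=1,j=0): S=107.5676, (K−S)⁺=1.4224, hold=18.4726 ⇒ V=18.4726 continue | (k=1,j=1): S=151.4342, (K−S)⁺=0.0000, hold=7.1050 ⇒ V=7.1050 continue  boundary S*=-
step 0: (k=0,j=0): S=127.6300, (K−S)⁺=0.0000, hold=12.9536 ⇒ V=12.9536 continue  boundary S*=-

price = 12.9536
boundary = - - - - 64.3973 54.2746 64.3973 76.4080 90.6588
tree:
12.9536
18.4726 7.1050
25.6259 10.9165 3.0391
34.4302 16.3681 5.1120 0.8158
44.5927 23.8149 8.4604 1.5236 0.0535
54.7154 33.3706 13.7087 2.8425 0.1031 0.0000
63.2470 44.5927 21.5806 5.2973 0.1986 0.0000 0.0000
70.4374 54.7154 32.5820 9.8604 0.3829 0.0000 0.0000 0.0000
76.4976 63.2470 44.5927 18.3312 0.7380 0.0000 0.0000 0.0000 0.0000
81.6051 70.4374 54.7154 32.5820 1.4224 0.0000 0.0000 0.0000 0.0000 0.0000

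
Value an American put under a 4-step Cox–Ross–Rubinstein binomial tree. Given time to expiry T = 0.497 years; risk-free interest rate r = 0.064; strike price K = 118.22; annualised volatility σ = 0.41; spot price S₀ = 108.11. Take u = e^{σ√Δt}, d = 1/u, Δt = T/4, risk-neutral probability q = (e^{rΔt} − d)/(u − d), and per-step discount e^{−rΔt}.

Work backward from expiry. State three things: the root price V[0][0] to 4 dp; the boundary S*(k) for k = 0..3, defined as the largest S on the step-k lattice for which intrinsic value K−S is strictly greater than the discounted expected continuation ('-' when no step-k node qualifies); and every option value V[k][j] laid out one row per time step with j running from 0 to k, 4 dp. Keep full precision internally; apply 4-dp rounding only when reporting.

price = 17.4362
boundary = - - 80.9722 93.5623
tree:
17.4362
26.0699 8.7856
37.2478 14.9270 2.5733
48.1437 24.6577 5.1006 0.0000
57.5734 37.2478 10.1100 0.0000 0.0000

Δt=0.12425  u=1.15549  d=0.86544  q=0.49146  discount=0.99208
step 4 (expiry): payoffs max(K−S,0) = 57.5734 37.2478 10.1100 0.0000 0.0000
step 3: (k=3,j=0): S=70.0763, (K−S)⁺=48.1437, hold=47.2073 ⇒ V=48.1437 exercise | (k=3,j=1): S=93.5623, (K−S)⁺=24.6577, hold=23.7213 ⇒ V=24.6577 exercise | (k=3,j=2): S=124.9196, (K−S)⁺=0.0000, hold=5.1006 ⇒ V=5.1006 continue | (k=3,j=3): S=166.7863, (K−S)⁺=0.0000, hold=0.0000 ⇒ V=0.0000 continue  boundary S*=93.5623
step 2: (k=2,j=0): S=80.9722, (K−S)⁺=37.2478, hold=36.3114 ⇒ V=37.2478 exercise | (k=2,j=1): S=108.1100, (K−S)⁺=10.1100, hold=14.9270 ⇒ V=14.9270 continue | (k=2,j=2): S=144.3429, (K−S)⁺=0.0000, hold=2.5733 ⇒ V=2.5733 continue  boundary S*=80.9722
step 1: (k=1,j=0): S=93.5623, (K−S)⁺=24.6577, hold=26.0699 ⇒ V=26.0699 continue | (k=1,j=1): S=124.9196, (K−S)⁺=0.0000, hold=8.7856 ⇒ V=8.7856 continue  boundary S*=-
step 0: (k=0,j=0): S=108.1100, (K−S)⁺=10.1100, hold=17.4362 ⇒ V=17.4362 continue  boundary S*=-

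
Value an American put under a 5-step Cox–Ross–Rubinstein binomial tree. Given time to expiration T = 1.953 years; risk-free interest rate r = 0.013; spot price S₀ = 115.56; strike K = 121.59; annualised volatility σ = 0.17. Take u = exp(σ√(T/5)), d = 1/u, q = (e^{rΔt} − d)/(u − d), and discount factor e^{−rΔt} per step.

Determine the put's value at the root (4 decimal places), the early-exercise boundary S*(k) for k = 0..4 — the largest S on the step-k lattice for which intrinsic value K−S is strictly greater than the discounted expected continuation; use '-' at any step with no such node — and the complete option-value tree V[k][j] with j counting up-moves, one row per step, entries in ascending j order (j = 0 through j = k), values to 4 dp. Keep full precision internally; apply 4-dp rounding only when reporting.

price = 13.2317
boundary = - - 93.4379 84.0196 93.4379
tree:
13.2317
19.7274 6.8028
28.1521 11.4157 2.2108
37.5704 18.4530 4.4209 0.0000
46.0393 28.1521 8.8405 0.0000 0.0000
53.6546 37.5704 17.6781 0.0000 0.0000 0.0000

params: Δt=0.39060 u=1.11210 d=0.89920 q=0.49738 e^(-rΔt)=0.99494
t_5 payoffs: 53.6546 37.5704 17.6781 0.0000 0.0000 0.0000
t_4: node(4,0) S=75.5507 payoff=46.0393 vs cont=45.4235 → 46.0393 [stop]  node(4,1) S=93.4379 payoff=28.1521 vs cont=27.5363 → 28.1521 [stop]  node(4,2) S=115.5600 payoff=6.0300 vs cont=8.8405 → 8.8405 [wait]  node(4,3) S=142.9197 payoff=0.0000 vs cont=0.0000 → 0.0000 [wait]  node(4,4) S=176.7571 payoff=0.0000 vs cont=0.0000 → 0.0000 [wait]  ⇒ S*(4)=93.4379
t_3: node(3,0) S=84.0196 payoff=37.5704 vs cont=36.9546 → 37.5704 [stop]  node(3,1) S=103.9119 payoff=17.6781 vs cont=18.4530 → 18.4530 [wait]  node(3,2) S=128.5138 payoff=0.0000 vs cont=4.4209 → 4.4209 [wait]  node(3,3) S=158.9405 payoff=0.0000 vs cont=0.0000 → 0.0000 [wait]  ⇒ S*(3)=84.0196
t_2: node(2,0) S=93.4379 payoff=28.1521 vs cont=27.9198 → 28.1521 [stop]  node(2,1) S=115.5600 payoff=6.0300 vs cont=11.4157 → 11.4157 [wait]  node(2,2) S=142.9197 payoff=0.0000 vs cont=2.2108 → 2.2108 [wait]  ⇒ S*(2)=93.4379
t_1: node(1,0) S=103.9119 payoff=17.6781 vs cont=19.7274 → 19.7274 [wait]  node(1,1) S=128.5138 payoff=0.0000 vs cont=6.8028 → 6.8028 [wait]  ⇒ S*(1)=-
t_0: node(0,0) S=115.5600 payoff=6.0300 vs cont=13.2317 → 13.2317 [wait]  ⇒ S*(0)=-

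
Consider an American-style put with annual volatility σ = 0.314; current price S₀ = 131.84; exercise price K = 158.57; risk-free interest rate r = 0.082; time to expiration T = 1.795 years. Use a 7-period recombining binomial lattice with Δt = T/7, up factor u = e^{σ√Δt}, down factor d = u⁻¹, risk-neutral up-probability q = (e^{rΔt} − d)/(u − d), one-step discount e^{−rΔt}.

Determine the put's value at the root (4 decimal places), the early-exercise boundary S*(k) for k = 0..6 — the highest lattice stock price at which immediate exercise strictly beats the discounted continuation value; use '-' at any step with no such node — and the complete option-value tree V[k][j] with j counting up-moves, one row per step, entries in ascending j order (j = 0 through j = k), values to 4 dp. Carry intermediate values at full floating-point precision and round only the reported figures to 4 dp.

params: Δt=0.25643 u=1.17234 d=0.85299 q=0.52687 e^(-rΔt)=0.97919
t_7 payoffs: 115.2528 99.0352 76.7459 46.1116 4.0081 0.0000 0.0000 0.0000
t_6: node(6,0) S=50.7826 payoff=107.7874 vs cont=104.4879 → 107.7874 [stop]  node(6,1) S=69.7953 payoff=88.7747 vs cont=85.4753 → 88.7747 [stop]  node(6,2) S=95.9260 payoff=62.6440 vs cont=59.3445 → 62.6440 [stop]  node(6,3) S=131.8400 payoff=26.7300 vs cont=23.4305 → 26.7300 [stop]  node(6,4) S=181.1999 payoff=0.0000 vs cont=1.8569 → 1.8569 [wait]  node(6,5) S=249.0396 payoff=0.0000 vs cont=0.0000 → 0.0000 [wait]  node(6,6) S=342.2781 payoff=0.0000 vs cont=0.0000 → 0.0000 [wait]  ⇒ S*(6)=131.8400
t_5: node(5,0) S=59.5348 payoff=99.0352 vs cont=95.7358 → 99.0352 [stop]  node(5,1) S=81.8241 payoff=76.7459 vs cont=73.4464 → 76.7459 [stop]  node(5,2) S=112.4584 payoff=46.1116 vs cont=42.8121 → 46.1116 [stop]  node(5,3) S=154.5619 payoff=4.0081 vs cont=13.3415 → 13.3415 [wait]  node(5,4) S=212.4287 payoff=0.0000 vs cont=0.8603 → 0.8603 [wait]  node(5,5) S=291.9603 payoff=0.0000 vs cont=0.0000 → 0.0000 [wait]  ⇒ S*(5)=112.4584
t_4: node(4,0) S=69.7953 payoff=88.7747 vs cont=85.4753 → 88.7747 [stop]  node(4,1) S=95.9260 payoff=62.6440 vs cont=59.3445 → 62.6440 [stop]  node(4,2) S=131.8400 payoff=26.7300 vs cont=28.2458 → 28.2458 [wait]  node(4,3) S=181.1999 payoff=0.0000 vs cont=6.6247 → 6.6247 [wait]  node(4,4) S=249.0396 payoff=0.0000 vs cont=0.3985 → 0.3985 [wait]  ⇒ S*(4)=95.9260
t_3: node(3,0) S=81.8241 payoff=76.7459 vs cont=73.4464 → 76.7459 [stop]  node(3,1) S=112.4584 payoff=46.1116 vs cont=43.5941 → 46.1116 [stop]  node(3,2) S=154.5619 payoff=4.0081 vs cont=16.5035 → 16.5035 [wait]  node(3,3) S=212.4287 payoff=0.0000 vs cont=3.2747 → 3.2747 [wait]  ⇒ S*(3)=112.4584
t_2: node(2,0) S=95.9260 payoff=62.6440 vs cont=59.3445 → 62.6440 [stop]  node(2,1) S=131.8400 payoff=26.7300 vs cont=29.8771 → 29.8771 [wait]  node(2,2) S=181.1999 payoff=0.0000 vs cont=9.3353 → 9.3353 [wait]  ⇒ S*(2)=95.9260
t_1: node(1,0) S=112.4584 payoff=46.1116 vs cont=44.4357 → 46.1116 [stop]  node(1,1) S=154.5619 payoff=4.0081 vs cont=18.6577 → 18.6577 [wait]  ⇒ S*(1)=112.4584
t_0: node(0,0) S=131.8400 payoff=26.7300 vs cont=30.9884 → 30.9884 [wait]  ⇒ S*(0)=-

price = 30.9884
boundary = - 112.4584 95.9260 112.4584 95.9260 112.4584 131.8400
tree:
30.9884
46.1116 18.6577
62.6440 29.8771 9.3353
76.7459 46.1116 16.5035 3.2747
88.7747 62.6440 28.2458 6.6247 0.3985
99.0352 76.7459 46.1116 13.3415 0.8603 0.0000
107.7874 88.7747 62.6440 26.7300 1.8569 0.0000 0.0000
115.2528 99.0352 76.7459 46.1116 4.0081 0.0000 0.0000 0.0000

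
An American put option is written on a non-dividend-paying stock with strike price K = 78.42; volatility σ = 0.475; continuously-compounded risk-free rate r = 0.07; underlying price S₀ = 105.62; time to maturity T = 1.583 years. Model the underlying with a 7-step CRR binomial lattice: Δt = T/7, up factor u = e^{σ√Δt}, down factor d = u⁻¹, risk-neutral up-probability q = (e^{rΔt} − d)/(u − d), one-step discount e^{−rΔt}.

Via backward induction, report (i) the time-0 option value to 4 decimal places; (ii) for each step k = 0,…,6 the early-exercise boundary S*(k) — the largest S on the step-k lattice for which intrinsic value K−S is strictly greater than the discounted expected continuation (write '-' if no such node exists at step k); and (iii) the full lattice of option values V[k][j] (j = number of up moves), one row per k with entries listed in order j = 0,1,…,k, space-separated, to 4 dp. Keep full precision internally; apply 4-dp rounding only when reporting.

price = 7.6609
boundary = - - - - 42.7904 53.6347 42.7904
tree:
7.6609
11.8304 3.3773
17.7559 5.7741 0.8808
25.7202 9.6777 1.7169 0.0000
35.6296 15.7898 3.3467 0.0000 0.0000
44.2814 24.7853 6.5234 0.0000 0.0000 0.0000
51.1839 35.6296 12.7155 0.0000 0.0000 0.0000 0.0000
56.6907 44.2814 24.7853 0.0000 0.0000 0.0000 0.0000 0.0000

params: Δt=0.22614 u=1.25343 d=0.79781 q=0.47879 e^(-rΔt)=0.98429
t_7 payoffs: 56.6907 44.2814 24.7853 0.0000 0.0000 0.0000 0.0000 0.0000
t_6: node(6,0) S=27.2361 payoff=51.1839 vs cont=49.9522 → 51.1839 [stop]  node(6,1) S=42.7904 payoff=35.6296 vs cont=34.3980 → 35.6296 [stop]  node(6,2) S=67.2274 payoff=11.1926 vs cont=12.7155 → 12.7155 [wait]  node(6,3) S=105.6200 payoff=0.0000 vs cont=0.0000 → 0.0000 [wait]  node(6,4) S=165.9382 payoff=0.0000 vs cont=0.0000 → 0.0000 [wait]  node(6,5) S=260.7033 payoff=0.0000 vs cont=0.0000 → 0.0000 [wait]  node(6,6) S=409.5874 payoff=0.0000 vs cont=0.0000 → 0.0000 [wait]  ⇒ S*(6)=42.7904
t_5: node(5,0) S=34.1386 payoff=44.2814 vs cont=43.0498 → 44.2814 [stop]  node(5,1) S=53.6347 payoff=24.7853 vs cont=24.2713 → 24.7853 [stop]  node(5,2) S=84.2648 payoff=0.0000 vs cont=6.5234 → 6.5234 [wait]  node(5,3) S=132.3873 payoff=0.0000 vs cont=0.0000 → 0.0000 [wait]  node(5,4) S=207.9919 payoff=0.0000 vs cont=0.0000 → 0.0000 [wait]  node(5,5) S=326.7733 payoff=0.0000 vs cont=0.0000 → 0.0000 [wait]  ⇒ S*(5)=53.6347
t_4: node(4,0) S=42.7904 payoff=35.6296 vs cont=34.3980 → 35.6296 [stop]  node(4,1) S=67.2274 payoff=11.1926 vs cont=15.7898 → 15.7898 [wait]  node(4,2) S=105.6200 payoff=0.0000 vs cont=3.3467 → 3.3467 [wait]  node(4,3) S=165.9382 payoff=0.0000 vs cont=0.0000 → 0.0000 [wait]  node(4,4) S=260.7033 payoff=0.0000 vs cont=0.0000 → 0.0000 [wait]  ⇒ S*(4)=42.7904
t_3: node(3,0) S=53.6347 payoff=24.7853 vs cont=25.7202 → 25.7202 [wait]  node(3,1) S=84.2648 payoff=0.0000 vs cont=9.6777 → 9.6777 [wait]  node(3,2) S=132.3873 payoff=0.0000 vs cont=1.7169 → 1.7169 [wait]  node(3,3) S=207.9919 payoff=0.0000 vs cont=0.0000 → 0.0000 [wait]  ⇒ S*(3)=-
t_2: node(2,0) S=67.2274 payoff=11.1926 vs cont=17.7559 → 17.7559 [wait]  node(2,1) S=105.6200 payoff=0.0000 vs cont=5.7741 → 5.7741 [wait]  node(2,2) S=165.9382 payoff=0.0000 vs cont=0.8808 → 0.8808 [wait]  ⇒ S*(2)=-
t_1: node(1,0) S=84.2648 payoff=0.0000 vs cont=11.8304 → 11.8304 [wait]  node(1,1) S=132.3873 payoff=0.0000 vs cont=3.3773 → 3.3773 [wait]  ⇒ S*(1)=-
t_0: node(0,0) S=105.6200 payoff=0.0000 vs cont=7.6609 → 7.6609 [wait]  ⇒ S*(0)=-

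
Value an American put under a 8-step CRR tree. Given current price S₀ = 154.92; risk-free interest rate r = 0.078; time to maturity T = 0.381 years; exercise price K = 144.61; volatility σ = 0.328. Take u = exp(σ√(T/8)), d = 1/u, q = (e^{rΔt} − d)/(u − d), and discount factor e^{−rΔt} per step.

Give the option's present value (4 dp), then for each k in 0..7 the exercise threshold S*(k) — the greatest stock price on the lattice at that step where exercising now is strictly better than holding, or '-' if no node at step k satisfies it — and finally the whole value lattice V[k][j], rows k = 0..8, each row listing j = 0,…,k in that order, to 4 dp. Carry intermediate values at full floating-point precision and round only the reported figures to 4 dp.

Δt=0.04763, u=1.07420, d=0.93092, q=0.50809, disc=e^(-rΔt)=0.99629
k=8 terminal: V=max(K-S,0) → 57.2297 43.7807 28.2616 10.3539 0.0000 0.0000 0.0000 0.0000 0.0000
k=7: j=0 S=93.8642 intr=50.7458 cont=50.2096 V=50.7458[EX]; j=1 S=108.3113 intr=36.2987 cont=35.7625 V=36.2987[EX]; j=2 S=124.9819 intr=19.6281 cont=19.0919 V=19.6281[EX]; j=3 S=144.2184 intr=0.3916 cont=5.0743 V=5.0743[hold]; j=4 S=166.4157 intr=0.0000 cont=0.0000 V=0.0000[hold]; j=5 S=192.0294 intr=0.0000 cont=0.0000 V=0.0000[hold]; j=6 S=221.5855 intr=0.0000 cont=0.0000 V=0.0000[hold]; j=7 S=255.6907 intr=0.0000 cont=0.0000 V=0.0000[hold]  S*(7)=124.9819
k=6: j=0 S=100.8293 intr=43.7807 cont=43.2445 V=43.7807[EX]; j=1 S=116.3484 intr=28.2616 cont=27.7254 V=28.2616[EX]; j=2 S=134.2561 intr=10.3539 cont=12.1882 V=12.1882[hold]; j=3 S=154.9200 intr=0.0000 cont=2.4869 V=2.4869[hold]; j=4 S=178.7644 intr=0.0000 cont=0.0000 V=0.0000[hold]; j=5 S=206.2788 intr=0.0000 cont=0.0000 V=0.0000[hold]; j=6 S=238.0280 intr=0.0000 cont=0.0000 V=0.0000[hold]  S*(6)=116.3484
k=5: j=0 S=108.3113 intr=36.2987 cont=35.7625 V=36.2987[EX]; j=1 S=124.9819 intr=19.6281 cont=20.0204 V=20.0204[hold]; j=2 S=144.2184 intr=0.3916 cont=7.2322 V=7.2322[hold]; j=3 S=166.4157 intr=0.0000 cont=1.2188 V=1.2188[hold]; j=4 S=192.0294 intr=0.0000 cont=0.0000 V=0.0000[hold]; j=5 S=221.5855 intr=0.0000 cont=0.0000 V=0.0000[hold]  S*(5)=108.3113
k=4: j=0 S=116.3484 intr=28.2616 cont=27.9240 V=28.2616[EX]; j=1 S=134.2561 intr=10.3539 cont=13.4727 V=13.4727[hold]; j=2 S=154.9200 intr=0.0000 cont=4.1614 V=4.1614[hold]; j=3 S=178.7644 intr=0.0000 cont=0.5973 V=0.5973[hold]; j=4 S=206.2788 intr=0.0000 cont=0.0000 V=0.0000[hold]  S*(4)=116.3484
k=3: j=0 S=124.9819 intr=19.6281 cont=20.6706 V=20.6706[hold]; j=1 S=144.2184 intr=0.3916 cont=8.7093 V=8.7093[hold]; j=2 S=166.4157 intr=0.0000 cont=2.3418 V=2.3418[hold]; j=3 S=192.0294 intr=0.0000 cont=0.2927 V=0.2927[hold]  S*(3)=-
k=2: j=0 S=134.2561 intr=10.3539 cont=14.5391 V=14.5391[hold]; j=1 S=154.9200 intr=0.0000 cont=5.4538 V=5.4538[hold]; j=2 S=178.7644 intr=0.0000 cont=1.2959 V=1.2959[hold]  S*(2)=-
k=1: j=0 S=144.2184 intr=0.3916 cont=9.8862 V=9.8862[hold]; j=1 S=166.4157 intr=0.0000 cont=3.3288 V=3.3288[hold]  S*(1)=-
k=0: j=0 S=154.9200 intr=0.0000 cont=6.5302 V=6.5302[hold]  S*(0)=-

price = 6.5302
boundary = - - - - 116.3484 108.3113 116.3484 124.9819
tree:
6.5302
9.8862 3.3288
14.5391 5.4538 1.2959
20.6706 8.7093 2.3418 0.2927
28.2616 13.4727 4.1614 0.5973 0.0000
36.2987 20.0204 7.2322 1.2188 0.0000 0.0000
43.7807 28.2616 12.1882 2.4869 0.0000 0.0000 0.0000
50.7458 36.2987 19.6281 5.0743 0.0000 0.0000 0.0000 0.0000
57.2297 43.7807 28.2616 10.3539 0.0000 0.0000 0.0000 0.0000 0.0000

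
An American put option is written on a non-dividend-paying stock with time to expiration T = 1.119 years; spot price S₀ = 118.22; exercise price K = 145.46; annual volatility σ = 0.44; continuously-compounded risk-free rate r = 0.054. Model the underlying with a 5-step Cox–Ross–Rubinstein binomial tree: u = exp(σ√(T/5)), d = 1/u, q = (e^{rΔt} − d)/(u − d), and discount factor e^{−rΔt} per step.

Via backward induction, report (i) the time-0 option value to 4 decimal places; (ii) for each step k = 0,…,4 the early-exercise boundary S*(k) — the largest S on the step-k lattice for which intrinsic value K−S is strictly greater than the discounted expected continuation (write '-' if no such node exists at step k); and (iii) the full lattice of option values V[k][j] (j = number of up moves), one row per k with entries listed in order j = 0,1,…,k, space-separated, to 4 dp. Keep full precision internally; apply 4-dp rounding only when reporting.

price = 35.3002
boundary = - - 77.9635 96.0044 118.2200
tree:
35.3002
50.0375 20.0506
67.4965 32.1810 7.2690
82.1472 49.4556 14.0715 0.0000
94.0447 67.4965 27.2400 0.0000 0.0000
103.7065 82.1472 49.4556 0.0000 0.0000 0.0000

Δt=0.22380  u=1.23140  d=0.81208  q=0.47714  discount=0.98799
step 5 (expiry): payoffs max(K−S,0) = 103.7065 82.1472 49.4556 0.0000 0.0000 0.0000
step 4: (k=4,j=0): S=51.4153, (K−S)⁺=94.0447, hold=92.2974 ⇒ V=94.0447 exercise | (k=4,j=1): S=77.9635, (K−S)⁺=67.4965, hold=65.7491 ⇒ V=67.4965 exercise | (k=4,j=2): S=118.2200, (K−S)⁺=27.2400, hold=25.5475 ⇒ V=27.2400 exercise | (k=4,j=3): S=179.2629, (K−S)⁺=0.0000, hold=0.0000 ⇒ V=0.0000 continue | (k=4,j=4): S=271.8252, (K−S)⁺=0.0000, hold=0.0000 ⇒ V=0.0000 continue  boundary S*=118.2200
step 3: (k=3,j=0): S=63.3128, (K−S)⁺=82.1472, hold=80.3998 ⇒ V=82.1472 exercise | (k=3,j=1): S=96.0044, (K−S)⁺=49.4556, hold=47.7082 ⇒ V=49.4556 exercise | (k=3,j=2): S=145.5763, (K−S)⁺=0.0000, hold=14.0715 ⇒ V=14.0715 continue | (k=3,j=3): S=220.7446, (K−S)⁺=0.0000, hold=0.0000 ⇒ V=0.0000 continue  boundary S*=96.0044
step 2: (k=2,j=0): S=77.9635, (K−S)⁺=67.4965, hold=65.7491 ⇒ V=67.4965 exercise | (k=2,j=1): S=118.2200, (K−S)⁺=27.2400, hold=32.1810 ⇒ V=32.1810 continue | (k=2,j=2): S=179.2629, (K−S)⁺=0.0000, hold=7.2690 ⇒ V=7.2690 continue  boundary S*=77.9635
step 1: (k=1,j=0): S=96.0044, (K−S)⁺=49.4556, hold=50.0375 ⇒ V=50.0375 continue | (k=1,j=1): S=145.5763, (K−S)⁺=0.0000, hold=20.0506 ⇒ V=20.0506 continue  boundary S*=-
step 0: (k=0,j=0): S=118.2200, (K−S)⁺=27.2400, hold=35.3002 ⇒ V=35.3002 continue  boundary S*=-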